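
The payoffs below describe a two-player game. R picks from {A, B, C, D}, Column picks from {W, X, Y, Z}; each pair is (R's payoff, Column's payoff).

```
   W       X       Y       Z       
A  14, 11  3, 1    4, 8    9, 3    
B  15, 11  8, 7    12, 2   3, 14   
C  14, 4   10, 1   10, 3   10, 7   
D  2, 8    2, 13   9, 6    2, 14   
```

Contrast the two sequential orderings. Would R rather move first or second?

If R leads: Column's best replies are A→W, B→Z, C→Z, D→Z; R's induced payoffs 14, 3, 10, 2; outcome (A, W), payoffs (14, 11).
If Column leads: R's best replies are W→B, X→C, Y→B, Z→C; Column's induced payoffs 11, 1, 2, 7; outcome (B, W), payoffs (15, 11).
R gets 14 moving first and 15 moving second, so R prefers to move second.

second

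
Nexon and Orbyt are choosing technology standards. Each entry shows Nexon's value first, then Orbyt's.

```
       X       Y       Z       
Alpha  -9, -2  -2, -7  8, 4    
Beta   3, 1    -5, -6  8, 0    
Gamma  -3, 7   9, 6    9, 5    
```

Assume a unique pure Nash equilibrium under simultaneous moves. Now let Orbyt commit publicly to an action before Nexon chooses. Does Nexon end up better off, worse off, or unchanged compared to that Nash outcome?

Nexon best-responds to each possible Orbyt move:
- X: Nexon compares -9, 3, -3 and picks Beta; Orbyt would get 1.
- Y: Nexon compares -2, -5, 9 and picks Gamma; Orbyt would get 6.
- Z: Nexon compares 8, 8, 9 and picks Gamma; Orbyt would get 5.
Among 1, 6, 5, the best is 6 at Y. Subgame-perfect outcome: (Gamma, Y) with payoffs (9, 6).
Under simultaneous play:
Nexon's best replies: X→Beta; Y→Gamma; Z→Gamma.
Orbyt's best replies: Alpha→Z; Beta→X; Gamma→X.
Only (Beta, X) has each player best-responding; Nash payoffs (3, 1).
Nexon earns 9 sequentially versus 3 at the Nash outcome: better off.

better off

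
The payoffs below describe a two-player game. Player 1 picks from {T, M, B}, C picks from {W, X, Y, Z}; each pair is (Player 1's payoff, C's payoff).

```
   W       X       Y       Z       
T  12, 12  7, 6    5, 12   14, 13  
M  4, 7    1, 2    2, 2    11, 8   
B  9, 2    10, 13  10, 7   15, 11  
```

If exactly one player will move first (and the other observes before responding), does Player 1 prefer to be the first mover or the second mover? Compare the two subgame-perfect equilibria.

first

If Player 1 leads: C's best replies are T→Z, M→Z, B→X; Player 1's induced payoffs 14, 11, 10; outcome (T, Z), payoffs (14, 13).
If C leads: Player 1's best replies are W→T, X→B, Y→B, Z→B; C's induced payoffs 12, 13, 7, 11; outcome (B, X), payoffs (10, 13).
Player 1 gets 14 moving first and 10 moving second, so Player 1 prefers to move first.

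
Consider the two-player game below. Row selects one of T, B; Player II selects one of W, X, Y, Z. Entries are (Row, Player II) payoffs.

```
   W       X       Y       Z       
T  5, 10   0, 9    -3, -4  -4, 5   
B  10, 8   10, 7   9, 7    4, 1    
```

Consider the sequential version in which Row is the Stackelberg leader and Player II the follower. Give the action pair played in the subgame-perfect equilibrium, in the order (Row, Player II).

Player II best-responds to each possible Row move:
- T: BR = W, leader payoff 5.
- B: BR = W, leader payoff 10.
Among 5, 10, the best is 10 at B. Subgame-perfect outcome: (B, W) with payoffs (10, 8).

(B, W)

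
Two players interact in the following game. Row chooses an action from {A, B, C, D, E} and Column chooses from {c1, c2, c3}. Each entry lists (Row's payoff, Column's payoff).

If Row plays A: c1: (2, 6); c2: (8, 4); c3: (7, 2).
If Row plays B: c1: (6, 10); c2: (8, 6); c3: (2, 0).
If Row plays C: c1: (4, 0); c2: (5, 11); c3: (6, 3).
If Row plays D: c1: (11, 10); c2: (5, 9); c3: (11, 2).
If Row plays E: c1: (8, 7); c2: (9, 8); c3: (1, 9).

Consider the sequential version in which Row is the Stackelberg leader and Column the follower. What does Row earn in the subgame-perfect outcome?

11

Solve by backward induction (Row leads).
- A: Column compares 6, 4, 2 and picks c1; Row would get 2.
- B: Column compares 10, 6, 0 and picks c1; Row would get 6.
- C: Column compares 0, 11, 3 and picks c2; Row would get 5.
- D: Column compares 10, 9, 2 and picks c1; Row would get 11.
- E: Column compares 7, 8, 9 and picks c3; Row would get 1.
Among 2, 6, 5, 11, 1, the best is 11 at D. Subgame-perfect outcome: (D, c1) with payoffs (11, 10).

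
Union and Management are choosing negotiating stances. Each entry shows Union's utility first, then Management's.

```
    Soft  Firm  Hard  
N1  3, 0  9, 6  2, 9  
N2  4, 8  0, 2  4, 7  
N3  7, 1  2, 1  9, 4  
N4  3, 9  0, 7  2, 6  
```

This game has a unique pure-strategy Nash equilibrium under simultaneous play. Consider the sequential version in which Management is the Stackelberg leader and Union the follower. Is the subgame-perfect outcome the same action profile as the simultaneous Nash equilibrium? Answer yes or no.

no

Union best-responds to each possible Management move:
- Soft: BR = N3, leader payoff 1.
- Firm: BR = N1, leader payoff 6.
- Hard: BR = N3, leader payoff 4.
Maximizing over 1, 6, 4, Management chooses Firm. Subgame-perfect outcome: (N1, Firm) with payoffs (9, 6).
For the simultaneous game, intersect best replies.
Union's best replies: Soft→N3; Firm→N1; Hard→N3.
Management's best replies: N1→Hard; N2→Soft; N3→Hard; N4→Soft.
Only (N3, Hard) has each player best-responding; Nash payoffs (9, 4).
Sequential outcome (N1, Firm) differs from the Nash profile (N3, Hard).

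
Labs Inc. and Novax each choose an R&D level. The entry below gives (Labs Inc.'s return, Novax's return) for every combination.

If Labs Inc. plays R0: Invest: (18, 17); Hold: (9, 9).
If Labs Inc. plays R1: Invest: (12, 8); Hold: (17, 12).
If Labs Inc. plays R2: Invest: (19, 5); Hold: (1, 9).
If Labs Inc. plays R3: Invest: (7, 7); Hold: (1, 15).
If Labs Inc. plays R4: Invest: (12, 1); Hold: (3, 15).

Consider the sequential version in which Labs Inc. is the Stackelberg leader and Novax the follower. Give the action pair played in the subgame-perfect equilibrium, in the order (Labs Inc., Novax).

Work backward from Novax's decision.
- R0: BR = Invest, leader payoff 18.
- R1: BR = Hold, leader payoff 17.
- R2: BR = Hold, leader payoff 1.
- R3: BR = Hold, leader payoff 1.
- R4: BR = Hold, leader payoff 3.
Among 18, 17, 1, 1, 3, the best is 18 at R0. Subgame-perfect outcome: (R0, Invest) with payoffs (18, 17).

(R0, Invest)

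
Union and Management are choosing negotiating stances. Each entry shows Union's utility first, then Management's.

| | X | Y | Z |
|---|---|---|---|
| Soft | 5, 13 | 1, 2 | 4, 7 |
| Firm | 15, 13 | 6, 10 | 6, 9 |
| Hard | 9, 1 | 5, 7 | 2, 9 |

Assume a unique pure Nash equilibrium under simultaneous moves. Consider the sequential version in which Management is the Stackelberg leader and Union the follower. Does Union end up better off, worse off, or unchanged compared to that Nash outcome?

Backward induction with Management moving first.
- X: BR = Firm, leader payoff 13.
- Y: BR = Firm, leader payoff 10.
- Z: BR = Firm, leader payoff 9.
Management's induced payoffs are 13, 10, 9, so Management commits to X. Subgame-perfect outcome: (Firm, X) with payoffs (15, 13).
Under simultaneous play:
Union's best replies: X→Firm; Y→Firm; Z→Firm.
Management's best replies: Soft→X; Firm→X; Hard→Z.
Only (Firm, X) has each player best-responding; Nash payoffs (15, 13).
Union earns 15 sequentially versus 15 at the Nash outcome: unchanged.

unchanged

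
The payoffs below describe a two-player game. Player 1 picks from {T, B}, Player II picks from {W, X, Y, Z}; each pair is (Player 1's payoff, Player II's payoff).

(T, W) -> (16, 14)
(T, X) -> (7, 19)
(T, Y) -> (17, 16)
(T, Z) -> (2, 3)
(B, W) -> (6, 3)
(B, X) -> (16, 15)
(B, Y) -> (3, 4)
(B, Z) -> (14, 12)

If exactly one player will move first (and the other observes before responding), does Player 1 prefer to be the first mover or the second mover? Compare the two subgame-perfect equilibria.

second

If Player 1 leads: Player II's best replies are T→X, B→X; Player 1's induced payoffs 7, 16; outcome (B, X), payoffs (16, 15).
If Player II leads: Player 1's best replies are W→T, X→B, Y→T, Z→B; Player II's induced payoffs 14, 15, 16, 12; outcome (T, Y), payoffs (17, 16).
Player 1 gets 16 moving first and 17 moving second, so Player 1 prefers to move second.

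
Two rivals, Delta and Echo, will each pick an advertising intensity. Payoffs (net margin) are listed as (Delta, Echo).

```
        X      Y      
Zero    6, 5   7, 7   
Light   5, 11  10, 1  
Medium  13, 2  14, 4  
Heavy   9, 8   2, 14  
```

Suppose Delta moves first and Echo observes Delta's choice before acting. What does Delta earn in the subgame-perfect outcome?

Echo best-responds to each possible Delta move:
- Zero: BR = Y, leader payoff 7.
- Light: BR = X, leader payoff 5.
- Medium: BR = Y, leader payoff 14.
- Heavy: BR = Y, leader payoff 2.
Maximizing over 7, 5, 14, 2, Delta chooses Medium. Subgame-perfect outcome: (Medium, Y) with payoffs (14, 4).

14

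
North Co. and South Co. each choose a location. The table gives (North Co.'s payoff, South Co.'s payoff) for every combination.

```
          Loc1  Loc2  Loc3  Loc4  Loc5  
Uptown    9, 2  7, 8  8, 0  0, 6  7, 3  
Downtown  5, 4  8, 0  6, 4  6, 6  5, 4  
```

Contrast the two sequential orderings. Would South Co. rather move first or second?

second

If North Co. leads: South Co.'s best replies are Uptown→Loc2, Downtown→Loc4; North Co.'s induced payoffs 7, 6; outcome (Uptown, Loc2), payoffs (7, 8).
If South Co. leads: North Co.'s best replies are Loc1→Uptown, Loc2→Downtown, Loc3→Uptown, Loc4→Downtown, Loc5→Uptown; South Co.'s induced payoffs 2, 0, 0, 6, 3; outcome (Downtown, Loc4), payoffs (6, 6).
South Co. gets 6 moving first and 8 moving second, so South Co. prefers to move second.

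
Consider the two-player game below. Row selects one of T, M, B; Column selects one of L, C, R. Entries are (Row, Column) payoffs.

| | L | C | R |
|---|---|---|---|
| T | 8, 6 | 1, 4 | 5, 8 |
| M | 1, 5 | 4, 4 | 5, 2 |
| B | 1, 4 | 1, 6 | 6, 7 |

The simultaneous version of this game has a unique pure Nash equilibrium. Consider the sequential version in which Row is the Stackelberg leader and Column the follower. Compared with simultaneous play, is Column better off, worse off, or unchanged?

unchanged

Work backward from Column's decision.
- T → Column plays R (best of 6, 4, 8); Row gets 5.
- M → Column plays L (best of 5, 4, 2); Row gets 1.
- B → Column plays R (best of 4, 6, 7); Row gets 6.
Among 5, 1, 6, the best is 6 at B. Subgame-perfect outcome: (B, R) with payoffs (6, 7).
Under simultaneous play:
Row's best replies: L→T; C→M; R→B.
Column's best replies: T→R; M→L; B→R.
The unique mutual best reply is (B, R), giving (6, 7).
Column earns 7 sequentially versus 7 at the Nash outcome: unchanged.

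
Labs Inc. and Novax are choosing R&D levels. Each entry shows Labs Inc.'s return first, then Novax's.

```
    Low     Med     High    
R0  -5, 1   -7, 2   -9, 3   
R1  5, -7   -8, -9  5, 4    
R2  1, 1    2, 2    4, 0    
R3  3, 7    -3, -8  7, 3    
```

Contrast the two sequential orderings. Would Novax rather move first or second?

second

If Labs Inc. leads: Novax's best replies are R0→High, R1→High, R2→Med, R3→Low; Labs Inc.'s induced payoffs -9, 5, 2, 3; outcome (R1, High), payoffs (5, 4).
If Novax leads: Labs Inc.'s best replies are Low→R1, Med→R2, High→R3; Novax's induced payoffs -7, 2, 3; outcome (R3, High), payoffs (7, 3).
Novax gets 3 moving first and 4 moving second, so Novax prefers to move second.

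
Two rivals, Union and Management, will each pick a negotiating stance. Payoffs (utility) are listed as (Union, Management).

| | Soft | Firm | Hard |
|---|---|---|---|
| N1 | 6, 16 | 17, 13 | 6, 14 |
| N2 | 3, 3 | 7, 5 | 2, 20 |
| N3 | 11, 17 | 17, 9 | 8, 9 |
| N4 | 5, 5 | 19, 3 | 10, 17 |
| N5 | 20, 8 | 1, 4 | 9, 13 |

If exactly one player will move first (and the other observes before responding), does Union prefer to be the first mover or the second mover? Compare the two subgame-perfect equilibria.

If Union leads: Management's best replies are N1→Soft, N2→Hard, N3→Soft, N4→Hard, N5→Hard; Union's induced payoffs 6, 2, 11, 10, 9; outcome (N3, Soft), payoffs (11, 17).
If Management leads: Union's best replies are Soft→N5, Firm→N4, Hard→N4; Management's induced payoffs 8, 3, 17; outcome (N4, Hard), payoffs (10, 17).
Union gets 11 moving first and 10 moving second, so Union prefers to move first.

first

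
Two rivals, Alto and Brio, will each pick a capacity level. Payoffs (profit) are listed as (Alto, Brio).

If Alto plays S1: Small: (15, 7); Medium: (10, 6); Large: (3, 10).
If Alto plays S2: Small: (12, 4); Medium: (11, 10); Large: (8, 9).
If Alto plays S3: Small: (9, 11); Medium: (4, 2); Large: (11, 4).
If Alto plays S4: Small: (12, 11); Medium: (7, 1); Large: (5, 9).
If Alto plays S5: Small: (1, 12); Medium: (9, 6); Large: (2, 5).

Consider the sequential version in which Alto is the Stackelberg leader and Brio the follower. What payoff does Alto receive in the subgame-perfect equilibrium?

Work backward from Brio's decision.
- S1: Brio compares 7, 6, 10 and picks Large; Alto would get 3.
- S2: Brio compares 4, 10, 9 and picks Medium; Alto would get 11.
- S3: Brio compares 11, 2, 4 and picks Small; Alto would get 9.
- S4: Brio compares 11, 1, 9 and picks Small; Alto would get 12.
- S5: Brio compares 12, 6, 5 and picks Small; Alto would get 1.
Alto's induced payoffs are 3, 11, 9, 12, 1, so Alto commits to S4. Subgame-perfect outcome: (S4, Small) with payoffs (12, 11).

12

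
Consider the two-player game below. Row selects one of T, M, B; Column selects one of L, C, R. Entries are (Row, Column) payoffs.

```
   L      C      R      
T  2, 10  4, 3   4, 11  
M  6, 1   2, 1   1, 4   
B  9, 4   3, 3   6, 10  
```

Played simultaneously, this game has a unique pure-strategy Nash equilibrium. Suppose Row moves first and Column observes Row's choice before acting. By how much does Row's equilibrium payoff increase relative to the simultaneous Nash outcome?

Work backward from Column's decision.
- T → Column plays R (best of 10, 3, 11); Row gets 4.
- M → Column plays R (best of 1, 1, 4); Row gets 1.
- B → Column plays R (best of 4, 3, 10); Row gets 6.
Maximizing over 4, 1, 6, Row chooses B. Subgame-perfect outcome: (B, R) with payoffs (6, 10).
Now find the simultaneous Nash equilibrium.
Row's best replies: L→B; C→T; R→B.
Column's best replies: T→R; M→R; B→R.
The unique mutual best reply is (B, R), giving (6, 10).
Row's commitment gain: 6 − 6 = 0.

0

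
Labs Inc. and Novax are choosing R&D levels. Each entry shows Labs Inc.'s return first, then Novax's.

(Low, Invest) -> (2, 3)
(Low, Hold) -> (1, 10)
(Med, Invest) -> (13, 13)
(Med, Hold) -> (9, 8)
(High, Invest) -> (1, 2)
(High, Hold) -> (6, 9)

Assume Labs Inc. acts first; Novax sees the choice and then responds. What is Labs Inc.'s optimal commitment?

Novax best-responds to each possible Labs Inc. move:
- Low: BR = Hold, leader payoff 1.
- Med: BR = Invest, leader payoff 13.
- High: BR = Hold, leader payoff 6.
Among 1, 13, 6, the best is 13 at Med. Subgame-perfect outcome: (Med, Invest) with payoffs (13, 13).

Med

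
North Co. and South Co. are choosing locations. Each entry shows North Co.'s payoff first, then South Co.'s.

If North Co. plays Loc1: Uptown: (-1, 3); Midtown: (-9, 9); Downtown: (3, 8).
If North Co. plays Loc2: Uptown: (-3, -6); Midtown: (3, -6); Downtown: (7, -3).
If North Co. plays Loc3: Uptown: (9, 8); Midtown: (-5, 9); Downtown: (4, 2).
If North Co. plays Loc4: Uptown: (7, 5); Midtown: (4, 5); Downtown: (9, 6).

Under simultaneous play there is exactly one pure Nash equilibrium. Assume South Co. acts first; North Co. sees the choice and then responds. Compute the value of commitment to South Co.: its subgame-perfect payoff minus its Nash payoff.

2

Backward induction with South Co. moving first.
- Uptown: BR = Loc3, leader payoff 8.
- Midtown: BR = Loc4, leader payoff 5.
- Downtown: BR = Loc4, leader payoff 6.
South Co.'s induced payoffs are 8, 5, 6, so South Co. commits to Uptown. Subgame-perfect outcome: (Loc3, Uptown) with payoffs (9, 8).
Now find the simultaneous Nash equilibrium.
North Co.'s best replies: Uptown→Loc3; Midtown→Loc4; Downtown→Loc4.
South Co.'s best replies: Loc1→Midtown; Loc2→Downtown; Loc3→Midtown; Loc4→Downtown.
The unique mutual best reply is (Loc4, Downtown), giving (9, 6).
South Co.'s commitment gain: 8 − 6 = 2.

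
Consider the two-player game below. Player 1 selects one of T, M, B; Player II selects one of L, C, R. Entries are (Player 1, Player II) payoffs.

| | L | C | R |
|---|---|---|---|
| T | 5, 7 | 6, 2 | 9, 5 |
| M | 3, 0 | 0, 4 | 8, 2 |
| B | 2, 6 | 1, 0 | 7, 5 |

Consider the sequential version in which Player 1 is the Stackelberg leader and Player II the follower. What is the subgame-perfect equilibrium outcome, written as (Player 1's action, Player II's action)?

Work backward from Player II's decision.
- T → Player II plays L (best of 7, 2, 5); Player 1 gets 5.
- M → Player II plays C (best of 0, 4, 2); Player 1 gets 0.
- B → Player II plays L (best of 6, 0, 5); Player 1 gets 2.
Among 5, 0, 2, the best is 5 at T. Subgame-perfect outcome: (T, L) with payoffs (5, 7).

(T, L)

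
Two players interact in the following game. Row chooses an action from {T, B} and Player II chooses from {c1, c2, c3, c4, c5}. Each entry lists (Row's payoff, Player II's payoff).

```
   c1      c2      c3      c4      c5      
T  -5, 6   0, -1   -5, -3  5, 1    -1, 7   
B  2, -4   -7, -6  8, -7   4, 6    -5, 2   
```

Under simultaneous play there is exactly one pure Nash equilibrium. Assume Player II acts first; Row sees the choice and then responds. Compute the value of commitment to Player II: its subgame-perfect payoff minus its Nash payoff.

Backward induction with Player II moving first.
- c1 → Row plays B (best of -5, 2); Player II gets -4.
- c2 → Row plays T (best of 0, -7); Player II gets -1.
- c3 → Row plays B (best of -5, 8); Player II gets -7.
- c4 → Row plays T (best of 5, 4); Player II gets 1.
- c5 → Row plays T (best of -1, -5); Player II gets 7.
Among -4, -1, -7, 1, 7, the best is 7 at c5. Subgame-perfect outcome: (T, c5) with payoffs (-1, 7).
For the simultaneous game, intersect best replies.
Row's best replies: c1→B; c2→T; c3→B; c4→T; c5→T.
Player II's best replies: T→c5; B→c4.
Only (T, c5) has each player best-responding; Nash payoffs (-1, 7).
Player II's commitment gain: 7 − 7 = 0.

0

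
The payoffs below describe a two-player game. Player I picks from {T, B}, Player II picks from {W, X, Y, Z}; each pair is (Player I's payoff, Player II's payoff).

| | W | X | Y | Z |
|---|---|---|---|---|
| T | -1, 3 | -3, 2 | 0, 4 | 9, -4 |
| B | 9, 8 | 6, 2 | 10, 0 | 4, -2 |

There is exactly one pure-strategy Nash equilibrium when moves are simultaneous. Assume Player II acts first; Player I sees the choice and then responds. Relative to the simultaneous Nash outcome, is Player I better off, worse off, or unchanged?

Player I best-responds to each possible Player II move:
- W → Player I plays B (best of -1, 9); Player II gets 8.
- X → Player I plays B (best of -3, 6); Player II gets 2.
- Y → Player I plays B (best of 0, 10); Player II gets 0.
- Z → Player I plays T (best of 9, 4); Player II gets -4.
Maximizing over 8, 2, 0, -4, Player II chooses W. Subgame-perfect outcome: (B, W) with payoffs (9, 8).
For the simultaneous game, intersect best replies.
Player I's best replies: W→B; X→B; Y→B; Z→T.
Player II's best replies: T→Y; B→W.
The unique mutual best reply is (B, W), giving (9, 8).
Player I earns 9 sequentially versus 9 at the Nash outcome: unchanged.

unchanged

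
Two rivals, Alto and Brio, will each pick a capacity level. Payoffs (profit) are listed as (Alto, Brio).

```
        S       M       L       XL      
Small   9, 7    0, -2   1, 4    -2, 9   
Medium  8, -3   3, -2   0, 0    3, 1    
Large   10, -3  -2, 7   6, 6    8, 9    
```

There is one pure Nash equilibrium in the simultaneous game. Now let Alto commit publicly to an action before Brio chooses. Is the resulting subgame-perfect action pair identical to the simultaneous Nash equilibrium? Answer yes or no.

yes

Work backward from Brio's decision.
- Small → Brio plays XL (best of 7, -2, 4, 9); Alto gets -2.
- Medium → Brio plays XL (best of -3, -2, 0, 1); Alto gets 3.
- Large → Brio plays XL (best of -3, 7, 6, 9); Alto gets 8.
Alto's induced payoffs are -2, 3, 8, so Alto commits to Large. Subgame-perfect outcome: (Large, XL) with payoffs (8, 9).
Under simultaneous play:
Alto's best replies: S→Large; M→Medium; L→Large; XL→Large.
Brio's best replies: Small→XL; Medium→XL; Large→XL.
The unique mutual best reply is (Large, XL), giving (8, 9).
Sequential outcome (Large, XL) coincides with the Nash profile (Large, XL).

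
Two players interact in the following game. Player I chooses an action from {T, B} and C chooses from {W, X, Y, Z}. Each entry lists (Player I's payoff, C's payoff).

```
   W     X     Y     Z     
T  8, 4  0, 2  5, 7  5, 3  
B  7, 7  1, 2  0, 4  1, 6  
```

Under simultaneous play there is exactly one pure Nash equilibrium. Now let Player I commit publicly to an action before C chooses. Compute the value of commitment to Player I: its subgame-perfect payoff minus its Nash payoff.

Work backward from C's decision.
- T: BR = Y, leader payoff 5.
- B: BR = W, leader payoff 7.
Among 5, 7, the best is 7 at B. Subgame-perfect outcome: (B, W) with payoffs (7, 7).
Now find the simultaneous Nash equilibrium.
Player I's best replies: W→T; X→B; Y→T; Z→T.
C's best replies: T→Y; B→W.
Only (T, Y) has each player best-responding; Nash payoffs (5, 7).
Player I's commitment gain: 7 − 5 = 2.

2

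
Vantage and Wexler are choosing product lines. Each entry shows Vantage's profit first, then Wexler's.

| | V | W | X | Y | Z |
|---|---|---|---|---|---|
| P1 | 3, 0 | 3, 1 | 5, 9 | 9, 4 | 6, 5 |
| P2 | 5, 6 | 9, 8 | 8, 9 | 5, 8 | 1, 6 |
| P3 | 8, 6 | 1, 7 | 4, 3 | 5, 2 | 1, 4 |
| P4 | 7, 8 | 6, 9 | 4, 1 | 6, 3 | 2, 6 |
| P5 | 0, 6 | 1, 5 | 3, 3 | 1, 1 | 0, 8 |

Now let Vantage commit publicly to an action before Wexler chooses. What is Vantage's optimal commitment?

P2

Backward induction with Vantage moving first.
- P1: Wexler compares 0, 1, 9, 4, 5 and picks X; Vantage would get 5.
- P2: Wexler compares 6, 8, 9, 8, 6 and picks X; Vantage would get 8.
- P3: Wexler compares 6, 7, 3, 2, 4 and picks W; Vantage would get 1.
- P4: Wexler compares 8, 9, 1, 3, 6 and picks W; Vantage would get 6.
- P5: Wexler compares 6, 5, 3, 1, 8 and picks Z; Vantage would get 0.
Vantage's induced payoffs are 5, 8, 1, 6, 0, so Vantage commits to P2. Subgame-perfect outcome: (P2, X) with payoffs (8, 9).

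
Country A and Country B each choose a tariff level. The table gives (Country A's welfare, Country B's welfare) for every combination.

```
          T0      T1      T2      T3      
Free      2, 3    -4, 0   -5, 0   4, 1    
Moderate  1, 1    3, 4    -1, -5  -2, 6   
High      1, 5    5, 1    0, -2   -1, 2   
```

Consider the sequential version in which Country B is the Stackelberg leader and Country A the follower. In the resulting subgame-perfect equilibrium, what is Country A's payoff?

2

Solve by backward induction (Country B leads).
- T0: Country A compares 2, 1, 1 and picks Free; Country B would get 3.
- T1: Country A compares -4, 3, 5 and picks High; Country B would get 1.
- T2: Country A compares -5, -1, 0 and picks High; Country B would get -2.
- T3: Country A compares 4, -2, -1 and picks Free; Country B would get 1.
Country B's induced payoffs are 3, 1, -2, 1, so Country B commits to T0. Subgame-perfect outcome: (Free, T0) with payoffs (2, 3).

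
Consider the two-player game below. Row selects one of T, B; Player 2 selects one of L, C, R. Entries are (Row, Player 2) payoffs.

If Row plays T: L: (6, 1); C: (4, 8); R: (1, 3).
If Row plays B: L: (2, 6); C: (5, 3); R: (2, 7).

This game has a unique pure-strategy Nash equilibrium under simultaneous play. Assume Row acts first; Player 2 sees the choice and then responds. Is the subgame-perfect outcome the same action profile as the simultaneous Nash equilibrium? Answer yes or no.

no

Solve by backward induction (Row leads).
- T → Player 2 plays C (best of 1, 8, 3); Row gets 4.
- B → Player 2 plays R (best of 6, 3, 7); Row gets 2.
Among 4, 2, the best is 4 at T. Subgame-perfect outcome: (T, C) with payoffs (4, 8).
Under simultaneous play:
Row's best replies: L→T; C→B; R→B.
Player 2's best replies: T→C; B→R.
The unique mutual best reply is (B, R), giving (2, 7).
Sequential outcome (T, C) differs from the Nash profile (B, R).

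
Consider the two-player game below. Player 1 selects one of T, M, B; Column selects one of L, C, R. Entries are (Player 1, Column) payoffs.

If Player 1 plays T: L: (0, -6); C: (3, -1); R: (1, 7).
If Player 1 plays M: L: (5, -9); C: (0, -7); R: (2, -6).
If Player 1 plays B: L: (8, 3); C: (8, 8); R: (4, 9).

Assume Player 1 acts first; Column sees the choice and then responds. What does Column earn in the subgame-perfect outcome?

Solve by backward induction (Player 1 leads).
- T: BR = R, leader payoff 1.
- M: BR = R, leader payoff 2.
- B: BR = R, leader payoff 4.
Among 1, 2, 4, the best is 4 at B. Subgame-perfect outcome: (B, R) with payoffs (4, 9).

9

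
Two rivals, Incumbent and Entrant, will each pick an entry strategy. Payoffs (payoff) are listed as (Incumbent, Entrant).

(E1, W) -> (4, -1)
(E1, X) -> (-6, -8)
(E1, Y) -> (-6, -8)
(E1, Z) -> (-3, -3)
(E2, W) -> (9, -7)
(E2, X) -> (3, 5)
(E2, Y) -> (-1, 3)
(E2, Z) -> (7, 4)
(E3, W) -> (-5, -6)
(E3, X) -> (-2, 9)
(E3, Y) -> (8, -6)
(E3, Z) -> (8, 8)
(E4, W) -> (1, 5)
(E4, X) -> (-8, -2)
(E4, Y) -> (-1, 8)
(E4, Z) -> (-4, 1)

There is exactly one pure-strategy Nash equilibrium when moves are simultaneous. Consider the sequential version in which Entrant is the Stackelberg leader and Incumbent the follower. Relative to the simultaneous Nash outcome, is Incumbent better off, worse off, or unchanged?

better off

Backward induction with Entrant moving first.
- W → Incumbent plays E2 (best of 4, 9, -5, 1); Entrant gets -7.
- X → Incumbent plays E2 (best of -6, 3, -2, -8); Entrant gets 5.
- Y → Incumbent plays E3 (best of -6, -1, 8, -1); Entrant gets -6.
- Z → Incumbent plays E3 (best of -3, 7, 8, -4); Entrant gets 8.
Among -7, 5, -6, 8, the best is 8 at Z. Subgame-perfect outcome: (E3, Z) with payoffs (8, 8).
For the simultaneous game, intersect best replies.
Incumbent's best replies: W→E2; X→E2; Y→E3; Z→E3.
Entrant's best replies: E1→W; E2→X; E3→X; E4→Y.
The unique mutual best reply is (E2, X), giving (3, 5).
Incumbent earns 8 sequentially versus 3 at the Nash outcome: better off.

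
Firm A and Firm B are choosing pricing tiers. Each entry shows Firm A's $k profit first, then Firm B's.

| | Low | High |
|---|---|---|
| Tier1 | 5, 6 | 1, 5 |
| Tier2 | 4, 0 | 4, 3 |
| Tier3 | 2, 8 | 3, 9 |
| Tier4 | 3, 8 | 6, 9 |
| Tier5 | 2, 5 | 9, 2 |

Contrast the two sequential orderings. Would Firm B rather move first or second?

second

If Firm A leads: Firm B's best replies are Tier1→Low, Tier2→High, Tier3→High, Tier4→High, Tier5→Low; Firm A's induced payoffs 5, 4, 3, 6, 2; outcome (Tier4, High), payoffs (6, 9).
If Firm B leads: Firm A's best replies are Low→Tier1, High→Tier5; Firm B's induced payoffs 6, 2; outcome (Tier1, Low), payoffs (5, 6).
Firm B gets 6 moving first and 9 moving second, so Firm B prefers to move second.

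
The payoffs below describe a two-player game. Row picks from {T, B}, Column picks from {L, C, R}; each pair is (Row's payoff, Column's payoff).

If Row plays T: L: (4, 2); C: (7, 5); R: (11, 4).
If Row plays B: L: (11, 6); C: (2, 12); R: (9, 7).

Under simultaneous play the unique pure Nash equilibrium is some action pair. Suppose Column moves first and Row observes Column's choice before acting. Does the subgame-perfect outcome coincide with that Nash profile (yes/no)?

no

Backward induction with Column moving first.
- L → Row plays B (best of 4, 11); Column gets 6.
- C → Row plays T (best of 7, 2); Column gets 5.
- R → Row plays T (best of 11, 9); Column gets 4.
Among 6, 5, 4, the best is 6 at L. Subgame-perfect outcome: (B, L) with payoffs (11, 6).
Now find the simultaneous Nash equilibrium.
Row's best replies: L→B; C→T; R→T.
Column's best replies: T→C; B→C.
Only (T, C) has each player best-responding; Nash payoffs (7, 5).
Sequential outcome (B, L) differs from the Nash profile (T, C).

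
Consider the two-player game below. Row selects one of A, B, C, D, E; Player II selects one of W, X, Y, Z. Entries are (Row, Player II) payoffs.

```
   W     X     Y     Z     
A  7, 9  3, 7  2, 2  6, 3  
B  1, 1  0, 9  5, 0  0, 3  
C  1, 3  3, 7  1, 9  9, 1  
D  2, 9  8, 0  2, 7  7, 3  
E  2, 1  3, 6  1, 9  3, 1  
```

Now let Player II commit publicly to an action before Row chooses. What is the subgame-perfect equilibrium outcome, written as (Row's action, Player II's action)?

(A, W)

Backward induction with Player II moving first.
- W: BR = A, leader payoff 9.
- X: BR = D, leader payoff 0.
- Y: BR = B, leader payoff 0.
- Z: BR = C, leader payoff 1.
Player II's induced payoffs are 9, 0, 0, 1, so Player II commits to W. Subgame-perfect outcome: (A, W) with payoffs (7, 9).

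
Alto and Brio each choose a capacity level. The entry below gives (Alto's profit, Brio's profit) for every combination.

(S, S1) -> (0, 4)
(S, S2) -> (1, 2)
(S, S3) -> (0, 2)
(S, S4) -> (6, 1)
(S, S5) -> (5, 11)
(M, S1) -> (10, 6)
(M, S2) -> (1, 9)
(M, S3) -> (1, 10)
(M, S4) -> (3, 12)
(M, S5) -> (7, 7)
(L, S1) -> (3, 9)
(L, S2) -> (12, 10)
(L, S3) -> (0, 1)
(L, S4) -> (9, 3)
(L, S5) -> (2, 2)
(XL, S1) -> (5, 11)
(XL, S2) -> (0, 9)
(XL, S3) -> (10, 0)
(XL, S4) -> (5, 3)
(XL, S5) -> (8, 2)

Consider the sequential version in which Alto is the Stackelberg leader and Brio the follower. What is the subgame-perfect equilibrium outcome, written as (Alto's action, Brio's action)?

(L, S2)

Brio best-responds to each possible Alto move:
- S: Brio compares 4, 2, 2, 1, 11 and picks S5; Alto would get 5.
- M: Brio compares 6, 9, 10, 12, 7 and picks S4; Alto would get 3.
- L: Brio compares 9, 10, 1, 3, 2 and picks S2; Alto would get 12.
- XL: Brio compares 11, 9, 0, 3, 2 and picks S1; Alto would get 5.
Among 5, 3, 12, 5, the best is 12 at L. Subgame-perfect outcome: (L, S2) with payoffs (12, 10).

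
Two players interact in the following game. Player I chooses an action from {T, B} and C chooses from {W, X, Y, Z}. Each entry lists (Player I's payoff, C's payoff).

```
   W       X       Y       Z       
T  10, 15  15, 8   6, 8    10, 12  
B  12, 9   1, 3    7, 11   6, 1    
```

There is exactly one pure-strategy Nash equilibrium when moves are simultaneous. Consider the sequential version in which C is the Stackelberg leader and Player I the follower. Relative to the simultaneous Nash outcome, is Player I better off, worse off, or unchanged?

better off

Solve by backward induction (C leads).
- W: Player I compares 10, 12 and picks B; C would get 9.
- X: Player I compares 15, 1 and picks T; C would get 8.
- Y: Player I compares 6, 7 and picks B; C would get 11.
- Z: Player I compares 10, 6 and picks T; C would get 12.
Maximizing over 9, 8, 11, 12, C chooses Z. Subgame-perfect outcome: (T, Z) with payoffs (10, 12).
Now find the simultaneous Nash equilibrium.
Player I's best replies: W→B; X→T; Y→B; Z→T.
C's best replies: T→W; B→Y.
The unique mutual best reply is (B, Y), giving (7, 11).
Player I earns 10 sequentially versus 7 at the Nash outcome: better off.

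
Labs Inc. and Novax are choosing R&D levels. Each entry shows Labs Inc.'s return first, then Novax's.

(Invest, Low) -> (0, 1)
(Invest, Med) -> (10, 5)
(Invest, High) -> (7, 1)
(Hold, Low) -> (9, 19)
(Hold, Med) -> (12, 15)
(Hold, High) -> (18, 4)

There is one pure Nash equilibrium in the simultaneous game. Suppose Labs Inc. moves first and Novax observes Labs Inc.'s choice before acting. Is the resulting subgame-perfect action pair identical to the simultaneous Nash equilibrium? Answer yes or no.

no

Backward induction with Labs Inc. moving first.
- Invest: BR = Med, leader payoff 10.
- Hold: BR = Low, leader payoff 9.
Among 10, 9, the best is 10 at Invest. Subgame-perfect outcome: (Invest, Med) with payoffs (10, 5).
Under simultaneous play:
Labs Inc.'s best replies: Low→Hold; Med→Hold; High→Hold.
Novax's best replies: Invest→Med; Hold→Low.
The unique mutual best reply is (Hold, Low), giving (9, 19).
Sequential outcome (Invest, Med) differs from the Nash profile (Hold, Low).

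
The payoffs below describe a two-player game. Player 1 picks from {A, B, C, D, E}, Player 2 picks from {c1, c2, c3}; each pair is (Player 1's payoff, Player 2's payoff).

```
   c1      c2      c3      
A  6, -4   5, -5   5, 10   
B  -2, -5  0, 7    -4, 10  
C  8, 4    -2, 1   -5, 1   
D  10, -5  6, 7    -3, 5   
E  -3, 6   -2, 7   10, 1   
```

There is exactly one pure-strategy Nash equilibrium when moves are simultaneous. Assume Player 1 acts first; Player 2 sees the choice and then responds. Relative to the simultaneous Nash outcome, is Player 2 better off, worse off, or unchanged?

Solve by backward induction (Player 1 leads).
- A: Player 2 compares -4, -5, 10 and picks c3; Player 1 would get 5.
- B: Player 2 compares -5, 7, 10 and picks c3; Player 1 would get -4.
- C: Player 2 compares 4, 1, 1 and picks c1; Player 1 would get 8.
- D: Player 2 compares -5, 7, 5 and picks c2; Player 1 would get 6.
- E: Player 2 compares 6, 7, 1 and picks c2; Player 1 would get -2.
Player 1's induced payoffs are 5, -4, 8, 6, -2, so Player 1 commits to C. Subgame-perfect outcome: (C, c1) with payoffs (8, 4).
Under simultaneous play:
Player 1's best replies: c1→D; c2→D; c3→E.
Player 2's best replies: A→c3; B→c3; C→c1; D→c2; E→c2.
Only (D, c2) has each player best-responding; Nash payoffs (6, 7).
Player 2 earns 4 sequentially versus 7 at the Nash outcome: worse off.

worse off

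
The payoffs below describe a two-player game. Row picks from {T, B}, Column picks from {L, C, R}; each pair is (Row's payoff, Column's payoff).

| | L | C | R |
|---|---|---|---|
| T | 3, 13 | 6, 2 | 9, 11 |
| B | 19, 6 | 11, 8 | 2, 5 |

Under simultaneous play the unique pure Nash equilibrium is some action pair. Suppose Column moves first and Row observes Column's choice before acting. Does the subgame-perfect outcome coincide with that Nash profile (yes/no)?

Solve by backward induction (Column leads).
- L → Row plays B (best of 3, 19); Column gets 6.
- C → Row plays B (best of 6, 11); Column gets 8.
- R → Row plays T (best of 9, 2); Column gets 11.
Column's induced payoffs are 6, 8, 11, so Column commits to R. Subgame-perfect outcome: (T, R) with payoffs (9, 11).
Now find the simultaneous Nash equilibrium.
Row's best replies: L→B; C→B; R→T.
Column's best replies: T→L; B→C.
Only (B, C) has each player best-responding; Nash payoffs (11, 8).
Sequential outcome (T, R) differs from the Nash profile (B, C).

no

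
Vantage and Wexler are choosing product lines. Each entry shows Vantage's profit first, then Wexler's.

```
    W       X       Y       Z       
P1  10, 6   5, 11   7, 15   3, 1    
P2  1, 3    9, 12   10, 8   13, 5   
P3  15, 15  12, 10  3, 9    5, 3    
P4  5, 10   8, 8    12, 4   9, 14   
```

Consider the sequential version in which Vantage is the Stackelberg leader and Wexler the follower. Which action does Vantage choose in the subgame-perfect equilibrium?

Wexler best-responds to each possible Vantage move:
- P1 → Wexler plays Y (best of 6, 11, 15, 1); Vantage gets 7.
- P2 → Wexler plays X (best of 3, 12, 8, 5); Vantage gets 9.
- P3 → Wexler plays W (best of 15, 10, 9, 3); Vantage gets 15.
- P4 → Wexler plays Z (best of 10, 8, 4, 14); Vantage gets 9.
Among 7, 9, 15, 9, the best is 15 at P3. Subgame-perfect outcome: (P3, W) with payoffs (15, 15).

P3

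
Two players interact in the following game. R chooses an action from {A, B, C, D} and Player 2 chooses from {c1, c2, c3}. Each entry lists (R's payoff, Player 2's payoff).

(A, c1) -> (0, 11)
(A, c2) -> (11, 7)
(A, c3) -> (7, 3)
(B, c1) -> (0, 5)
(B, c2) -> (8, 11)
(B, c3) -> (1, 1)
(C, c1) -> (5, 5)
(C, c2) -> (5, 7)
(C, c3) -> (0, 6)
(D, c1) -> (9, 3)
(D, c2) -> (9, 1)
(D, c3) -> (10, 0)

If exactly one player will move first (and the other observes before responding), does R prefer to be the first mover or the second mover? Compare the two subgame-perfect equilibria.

If R leads: Player 2's best replies are A→c1, B→c2, C→c2, D→c1; R's induced payoffs 0, 8, 5, 9; outcome (D, c1), payoffs (9, 3).
If Player 2 leads: R's best replies are c1→D, c2→A, c3→D; Player 2's induced payoffs 3, 7, 0; outcome (A, c2), payoffs (11, 7).
R gets 9 moving first and 11 moving second, so R prefers to move second.

second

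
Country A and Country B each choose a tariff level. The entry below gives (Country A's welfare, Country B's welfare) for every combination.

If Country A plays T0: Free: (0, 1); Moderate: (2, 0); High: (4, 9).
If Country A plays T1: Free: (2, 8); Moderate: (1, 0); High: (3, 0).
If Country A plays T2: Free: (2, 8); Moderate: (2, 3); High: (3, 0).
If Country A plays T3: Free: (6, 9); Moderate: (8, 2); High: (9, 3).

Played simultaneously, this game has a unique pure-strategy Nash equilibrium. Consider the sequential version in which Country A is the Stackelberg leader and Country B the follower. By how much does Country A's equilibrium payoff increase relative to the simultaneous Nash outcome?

Solve by backward induction (Country A leads).
- T0: Country B compares 1, 0, 9 and picks High; Country A would get 4.
- T1: Country B compares 8, 0, 0 and picks Free; Country A would get 2.
- T2: Country B compares 8, 3, 0 and picks Free; Country A would get 2.
- T3: Country B compares 9, 2, 3 and picks Free; Country A would get 6.
Maximizing over 4, 2, 2, 6, Country A chooses T3. Subgame-perfect outcome: (T3, Free) with payoffs (6, 9).
For the simultaneous game, intersect best replies.
Country A's best replies: Free→T3; Moderate→T3; High→T3.
Country B's best replies: T0→High; T1→Free; T2→Free; T3→Free.
The unique mutual best reply is (T3, Free), giving (6, 9).
Country A's commitment gain: 6 − 6 = 0.

0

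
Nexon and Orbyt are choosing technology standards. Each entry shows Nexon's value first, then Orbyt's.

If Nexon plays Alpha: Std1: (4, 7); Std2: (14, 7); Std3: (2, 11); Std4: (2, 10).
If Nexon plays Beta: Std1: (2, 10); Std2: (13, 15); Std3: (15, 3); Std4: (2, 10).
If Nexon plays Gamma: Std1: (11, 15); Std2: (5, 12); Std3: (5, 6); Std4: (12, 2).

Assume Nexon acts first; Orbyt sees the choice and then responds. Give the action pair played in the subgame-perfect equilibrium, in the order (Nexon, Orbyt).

(Beta, Std2)

Solve by backward induction (Nexon leads).
- Alpha → Orbyt plays Std3 (best of 7, 7, 11, 10); Nexon gets 2.
- Beta → Orbyt plays Std2 (best of 10, 15, 3, 10); Nexon gets 13.
- Gamma → Orbyt plays Std1 (best of 15, 12, 6, 2); Nexon gets 11.
Nexon's induced payoffs are 2, 13, 11, so Nexon commits to Beta. Subgame-perfect outcome: (Beta, Std2) with payoffs (13, 15).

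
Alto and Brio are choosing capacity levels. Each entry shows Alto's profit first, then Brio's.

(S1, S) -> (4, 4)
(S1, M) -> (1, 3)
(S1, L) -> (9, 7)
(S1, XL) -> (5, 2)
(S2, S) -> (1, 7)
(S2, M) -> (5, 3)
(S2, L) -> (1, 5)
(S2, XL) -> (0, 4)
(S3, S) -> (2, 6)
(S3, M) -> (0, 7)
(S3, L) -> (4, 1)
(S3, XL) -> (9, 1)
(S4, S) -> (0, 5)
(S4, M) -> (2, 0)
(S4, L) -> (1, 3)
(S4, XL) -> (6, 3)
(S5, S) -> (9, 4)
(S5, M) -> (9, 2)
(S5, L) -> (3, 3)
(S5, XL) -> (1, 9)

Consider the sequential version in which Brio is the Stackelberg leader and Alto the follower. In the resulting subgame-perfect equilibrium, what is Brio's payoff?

Solve by backward induction (Brio leads).
- S: Alto compares 4, 1, 2, 0, 9 and picks S5; Brio would get 4.
- M: Alto compares 1, 5, 0, 2, 9 and picks S5; Brio would get 2.
- L: Alto compares 9, 1, 4, 1, 3 and picks S1; Brio would get 7.
- XL: Alto compares 5, 0, 9, 6, 1 and picks S3; Brio would get 1.
Brio's induced payoffs are 4, 2, 7, 1, so Brio commits to L. Subgame-perfect outcome: (S1, L) with payoffs (9, 7).

7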